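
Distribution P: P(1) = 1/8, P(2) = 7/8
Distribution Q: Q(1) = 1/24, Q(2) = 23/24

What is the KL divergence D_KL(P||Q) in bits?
0.0833 bits

D_KL(P||Q) = Σ P(x) log₂(P(x)/Q(x))

Computing term by term:
  P(1)·log₂(P(1)/Q(1)) = (1/8)·log₂((1/8)/(1/24)) = 0.19812
  P(2)·log₂(P(2)/Q(2)) = (7/8)·log₂((7/8)/(23/24)) = -0.11484

D_KL(P||Q) = 0.19812 - 0.11484 = 0.08328 ≈ 0.0833 bits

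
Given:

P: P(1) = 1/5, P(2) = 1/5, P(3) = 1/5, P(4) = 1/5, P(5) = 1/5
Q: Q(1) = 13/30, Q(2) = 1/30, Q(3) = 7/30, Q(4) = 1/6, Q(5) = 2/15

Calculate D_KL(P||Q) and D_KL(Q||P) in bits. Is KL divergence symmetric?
D_KL(P||Q) = 0.4190 bits, D_KL(Q||P) = 0.3273 bits. No, KL divergence is not symmetric.

D_KL(P||Q) = Σ P(x) log₂(P(x)/Q(x))

Computing term by term:
  P(1)·log₂(P(1)/Q(1)) = (1/5)·log₂((1/5)/(13/30)) = -0.22310
  P(2)·log₂(P(2)/Q(2)) = (1/5)·log₂((1/5)/(1/30)) = 0.51699
  P(3)·log₂(P(3)/Q(3)) = (1/5)·log₂((1/5)/(7/30)) = -0.04448
  P(4)·log₂(P(4)/Q(4)) = (1/5)·log₂((1/5)/(1/6)) = 0.05261
  P(5)·log₂(P(5)/Q(5)) = (1/5)·log₂((1/5)/(2/15)) = 0.11699

D_KL(P||Q) = -0.22310 + 0.51699 - 0.04448 + 0.05261 + 0.11699 = 0.41901 ≈ 0.4190 bits

D_KL(Q||P) = Σ Q(x) log₂(Q(x)/P(x))

Computing term by term:
  Q(1)·log₂(Q(1)/P(1)) = (13/30)·log₂((13/30)/(1/5)) = 0.48337
  Q(2)·log₂(Q(2)/P(2)) = (1/30)·log₂((1/30)/(1/5)) = -0.08617
  Q(3)·log₂(Q(3)/P(3)) = (7/30)·log₂((7/30)/(1/5)) = 0.05189
  Q(4)·log₂(Q(4)/P(4)) = (1/6)·log₂((1/6)/(1/5)) = -0.04384
  Q(5)·log₂(Q(5)/P(5)) = (2/15)·log₂((2/15)/(1/5)) = -0.07800

D_KL(Q||P) = 0.48337 - 0.08617 + 0.05189 - 0.04384 - 0.07800 = 0.32725 ≈ 0.3273 bits

These are NOT equal (difference: 0.0917 bits). KL divergence is asymmetric: D_KL(P||Q) ≠ D_KL(Q||P) in general.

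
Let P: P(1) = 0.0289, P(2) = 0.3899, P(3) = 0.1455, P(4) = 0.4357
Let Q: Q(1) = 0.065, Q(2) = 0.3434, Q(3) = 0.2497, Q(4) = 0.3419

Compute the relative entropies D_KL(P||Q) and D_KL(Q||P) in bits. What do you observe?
D_KL(P||Q) = 0.0767 bits, D_KL(Q||P) = 0.0881 bits. The two directions give different values (D_KL(Q||P) exceeds D_KL(P||Q) by 0.0114 bits): KL divergence is asymmetric.

D_KL(P||Q) = Σ P(x) log₂(P(x)/Q(x))

Computing term by term:
  P(1)·log₂(P(1)/Q(1)) = 0.0289·log₂(0.0289/0.065) = -0.03379
  P(2)·log₂(P(2)/Q(2)) = 0.3899·log₂(0.3899/0.3434) = 0.07144
  P(3)·log₂(P(3)/Q(3)) = 0.1455·log₂(0.1455/0.2497) = -0.11337
  P(4)·log₂(P(4)/Q(4)) = 0.4357·log₂(0.4357/0.3419) = 0.15239

D_KL(P||Q) = -0.03379 + 0.07144 - 0.11337 + 0.15239 = 0.07667 ≈ 0.0767 bits

D_KL(Q||P) = Σ Q(x) log₂(Q(x)/P(x))

Computing term by term:
  Q(1)·log₂(Q(1)/P(1)) = 0.065·log₂(0.065/0.0289) = 0.07601
  Q(2)·log₂(Q(2)/P(2)) = 0.3434·log₂(0.3434/0.3899) = -0.06292
  Q(3)·log₂(Q(3)/P(3)) = 0.2497·log₂(0.2497/0.1455) = 0.19456
  Q(4)·log₂(Q(4)/P(4)) = 0.3419·log₂(0.3419/0.4357) = -0.11958

D_KL(Q||P) = 0.07601 - 0.06292 + 0.19456 - 0.11958 = 0.08807 ≈ 0.0881 bits

These are NOT equal (difference: 0.0114 bits). KL divergence is asymmetric: D_KL(P||Q) ≠ D_KL(Q||P) in general.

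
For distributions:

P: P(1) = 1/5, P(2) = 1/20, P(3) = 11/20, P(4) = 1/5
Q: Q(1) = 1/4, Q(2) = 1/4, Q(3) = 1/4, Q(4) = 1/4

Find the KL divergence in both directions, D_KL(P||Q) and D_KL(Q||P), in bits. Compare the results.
D_KL(P||Q) = 0.3808 bits, D_KL(Q||P) = 0.4571 bits. D_KL(Q||P) is larger than D_KL(P||Q) by 0.0763 bits; the two directions differ.

D_KL(P||Q) = Σ P(x) log₂(P(x)/Q(x))

Computing term by term:
  P(1)·log₂(P(1)/Q(1)) = (1/5)·log₂((1/5)/(1/4)) = -0.06439
  P(2)·log₂(P(2)/Q(2)) = (1/20)·log₂((1/20)/(1/4)) = -0.11610
  P(3)·log₂(P(3)/Q(3)) = (11/20)·log₂((11/20)/(1/4)) = 0.62563
  P(4)·log₂(P(4)/Q(4)) = (1/5)·log₂((1/5)/(1/4)) = -0.06439

D_KL(P||Q) = -0.06439 - 0.11610 + 0.62563 - 0.06439 = 0.38075 ≈ 0.3808 bits

D_KL(Q||P) = Σ Q(x) log₂(Q(x)/P(x))

Computing term by term:
  Q(1)·log₂(Q(1)/P(1)) = (1/4)·log₂((1/4)/(1/5)) = 0.08048
  Q(2)·log₂(Q(2)/P(2)) = (1/4)·log₂((1/4)/(1/20)) = 0.58048
  Q(3)·log₂(Q(3)/P(3)) = (1/4)·log₂((1/4)/(11/20)) = -0.28438
  Q(4)·log₂(Q(4)/P(4)) = (1/4)·log₂((1/4)/(1/5)) = 0.08048

D_KL(Q||P) = 0.08048 + 0.58048 - 0.28438 + 0.08048 = 0.45706 ≈ 0.4571 bits

These are NOT equal (difference: 0.0763 bits). KL divergence is asymmetric: D_KL(P||Q) ≠ D_KL(Q||P) in general.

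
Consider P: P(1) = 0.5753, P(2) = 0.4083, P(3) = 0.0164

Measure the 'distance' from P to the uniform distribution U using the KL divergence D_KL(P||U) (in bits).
0.5012 bits

U(i) = 1/3 for all i

D_KL(P||U) = Σ P(x) log₂(P(x) / (1/3))
           = Σ P(x) log₂(P(x)) + log₂(3)
           = log₂(3) - H(P)

H(P) = -Σ P(x) log₂(P(x)):
  -P(1)·log₂(P(1)) = -(0.5753)·log₂(0.5753) = 0.45887
  -P(2)·log₂(P(2)) = -(0.4083)·log₂(0.4083) = 0.52765
  -P(3)·log₂(P(3)) = -(0.0164)·log₂(0.0164) = 0.09725
H(P) = 0.45887 + 0.52765 + 0.09725 = 1.08377 bits

log₂(3) = 1.58496 bits

D_KL(P||U) = 1.58496 - 1.08377 = 0.50119 ≈ 0.5012 bits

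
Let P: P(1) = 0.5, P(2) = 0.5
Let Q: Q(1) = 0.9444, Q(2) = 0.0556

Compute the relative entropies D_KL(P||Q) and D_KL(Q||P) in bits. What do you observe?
D_KL(P||Q) = 1.1257 bits, D_KL(Q||P) = 0.6903 bits. The two directions give different values (D_KL(P||Q) exceeds D_KL(Q||P) by 0.4354 bits): KL divergence is asymmetric.

D_KL(P||Q) = Σ P(x) log₂(P(x)/Q(x))

Computing term by term:
  P(1)·log₂(P(1)/Q(1)) = 0.5·log₂(0.5/0.9444) = -0.45873
  P(2)·log₂(P(2)/Q(2)) = 0.5·log₂(0.5/0.0556) = 1.58439

D_KL(P||Q) = -0.45873 + 1.58439 = 1.12566 ≈ 1.1257 bits

D_KL(Q||P) = Σ Q(x) log₂(Q(x)/P(x))

Computing term by term:
  Q(1)·log₂(Q(1)/P(1)) = 0.9444·log₂(0.9444/0.5) = 0.86646
  Q(2)·log₂(Q(2)/P(2)) = 0.0556·log₂(0.0556/0.5) = -0.17618

D_KL(Q||P) = 0.86646 - 0.17618 = 0.69028 ≈ 0.6903 bits

These are NOT equal (difference: 0.4354 bits). KL divergence is asymmetric: D_KL(P||Q) ≠ D_KL(Q||P) in general.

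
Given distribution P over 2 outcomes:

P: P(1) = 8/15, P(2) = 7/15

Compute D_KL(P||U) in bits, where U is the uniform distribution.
0.0032 bits

U(i) = 1/2 for all i

D_KL(P||U) = Σ P(x) log₂(P(x) / (1/2))
           = Σ P(x) log₂(P(x)) + log₂(2)
           = log₂(2) - H(P)

H(P) = -Σ P(x) log₂(P(x)):
  -P(1)·log₂(P(1)) = -(8/15)·log₂(8/15) = 0.48367
  -P(2)·log₂(P(2)) = -(7/15)·log₂(7/15) = 0.51312
H(P) = 0.48367 + 0.51312 = 0.99679 bits

log₂(2) = 1.00000 bits

D_KL(P||U) = 1.00000 - 0.99679 = 0.00321 ≈ 0.0032 bits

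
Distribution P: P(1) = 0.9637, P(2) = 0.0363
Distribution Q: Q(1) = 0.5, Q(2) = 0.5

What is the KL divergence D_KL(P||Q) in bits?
0.7749 bits

D_KL(P||Q) = Σ P(x) log₂(P(x)/Q(x))

Computing term by term:
  P(1)·log₂(P(1)/Q(1)) = 0.9637·log₂(0.9637/0.5) = 0.91229
  P(2)·log₂(P(2)/Q(2)) = 0.0363·log₂(0.0363/0.5) = -0.13736

D_KL(P||Q) = 0.91229 - 0.13736 = 0.77493 ≈ 0.7749 bits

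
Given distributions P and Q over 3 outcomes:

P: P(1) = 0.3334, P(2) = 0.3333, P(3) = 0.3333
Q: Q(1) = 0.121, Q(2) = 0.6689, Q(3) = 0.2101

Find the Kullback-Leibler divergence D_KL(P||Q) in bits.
0.3744 bits

D_KL(P||Q) = Σ P(x) log₂(P(x)/Q(x))

Computing term by term:
  P(1)·log₂(P(1)/Q(1)) = 0.3334·log₂(0.3334/0.121) = 0.48751
  P(2)·log₂(P(2)/Q(2)) = 0.3333·log₂(0.3333/0.6689) = -0.33496
  P(3)·log₂(P(3)/Q(3)) = 0.3333·log₂(0.3333/0.2101) = 0.22189

D_KL(P||Q) = 0.48751 - 0.33496 + 0.22189 = 0.37444 ≈ 0.3744 bits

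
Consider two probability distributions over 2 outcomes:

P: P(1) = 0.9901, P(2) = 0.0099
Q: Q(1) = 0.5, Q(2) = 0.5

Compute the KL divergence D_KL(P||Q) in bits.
0.9199 bits

D_KL(P||Q) = Σ P(x) log₂(P(x)/Q(x))

Computing term by term:
  P(1)·log₂(P(1)/Q(1)) = 0.9901·log₂(0.9901/0.5) = 0.97589
  P(2)·log₂(P(2)/Q(2)) = 0.0099·log₂(0.0099/0.5) = -0.05602

D_KL(P||Q) = 0.97589 - 0.05602 = 0.91987 ≈ 0.9199 bits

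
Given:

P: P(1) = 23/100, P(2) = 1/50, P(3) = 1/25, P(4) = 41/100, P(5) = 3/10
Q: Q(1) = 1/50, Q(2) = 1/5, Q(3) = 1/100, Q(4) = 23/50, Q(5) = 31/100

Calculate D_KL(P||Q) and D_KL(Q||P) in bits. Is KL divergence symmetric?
D_KL(P||Q) = 0.7417 bits, D_KL(Q||P) = 0.6649 bits. No, KL divergence is not symmetric.

D_KL(P||Q) = Σ P(x) log₂(P(x)/Q(x))

Computing term by term:
  P(1)·log₂(P(1)/Q(1)) = (23/100)·log₂((23/100)/(1/50)) = 0.81042
  P(2)·log₂(P(2)/Q(2)) = (1/50)·log₂((1/50)/(1/5)) = -0.06644
  P(3)·log₂(P(3)/Q(3)) = (1/25)·log₂((1/25)/(1/100)) = 0.08000
  P(4)·log₂(P(4)/Q(4)) = (41/100)·log₂((41/100)/(23/50)) = -0.06806
  P(5)·log₂(P(5)/Q(5)) = (3/10)·log₂((3/10)/(31/100)) = -0.01419

D_KL(P||Q) = 0.81042 - 0.06644 + 0.08000 - 0.06806 - 0.01419 = 0.74173 ≈ 0.7417 bits

D_KL(Q||P) = Σ Q(x) log₂(Q(x)/P(x))

Computing term by term:
  Q(1)·log₂(Q(1)/P(1)) = (1/50)·log₂((1/50)/(23/100)) = -0.07047
  Q(2)·log₂(Q(2)/P(2)) = (1/5)·log₂((1/5)/(1/50)) = 0.66439
  Q(3)·log₂(Q(3)/P(3)) = (1/100)·log₂((1/100)/(1/25)) = -0.02000
  Q(4)·log₂(Q(4)/P(4)) = (23/50)·log₂((23/50)/(41/100)) = 0.07636
  Q(5)·log₂(Q(5)/P(5)) = (31/100)·log₂((31/100)/(3/10)) = 0.01466

D_KL(Q||P) = -0.07047 + 0.66439 - 0.02000 + 0.07636 + 0.01466 = 0.66494 ≈ 0.6649 bits

These are NOT equal (difference: 0.0768 bits). KL divergence is asymmetric: D_KL(P||Q) ≠ D_KL(Q||P) in general.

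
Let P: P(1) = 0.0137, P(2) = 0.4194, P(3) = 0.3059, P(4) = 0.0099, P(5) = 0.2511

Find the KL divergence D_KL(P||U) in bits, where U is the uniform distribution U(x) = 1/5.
0.6221 bits

U(i) = 1/5 for all i

D_KL(P||U) = Σ P(x) log₂(P(x) / (1/5))
           = Σ P(x) log₂(P(x)) + log₂(5)
           = log₂(5) - H(P)

H(P) = -Σ P(x) log₂(P(x)):
  -P(1)·log₂(P(1)) = -(0.0137)·log₂(0.0137) = 0.08480
  -P(2)·log₂(P(2)) = -(0.4194)·log₂(0.4194) = 0.52576
  -P(3)·log₂(P(3)) = -(0.3059)·log₂(0.3059) = 0.52274
  -P(4)·log₂(P(4)) = -(0.0099)·log₂(0.0099) = 0.06592
  -P(5)·log₂(P(5)) = -(0.2511)·log₂(0.2511) = 0.50061
H(P) = 0.08480 + 0.52576 + 0.52274 + 0.06592 + 0.50061 = 1.69983 bits

log₂(5) = 2.32193 bits

D_KL(P||U) = 2.32193 - 1.69983 = 0.62210 ≈ 0.6221 bits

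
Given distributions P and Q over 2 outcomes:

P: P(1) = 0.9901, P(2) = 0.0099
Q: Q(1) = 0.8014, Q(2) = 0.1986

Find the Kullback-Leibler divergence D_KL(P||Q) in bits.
0.2592 bits

D_KL(P||Q) = Σ P(x) log₂(P(x)/Q(x))

Computing term by term:
  P(1)·log₂(P(1)/Q(1)) = 0.9901·log₂(0.9901/0.8014) = 0.30203
  P(2)·log₂(P(2)/Q(2)) = 0.0099·log₂(0.0099/0.1986) = -0.04283

D_KL(P||Q) = 0.30203 - 0.04283 = 0.25920 ≈ 0.2592 bits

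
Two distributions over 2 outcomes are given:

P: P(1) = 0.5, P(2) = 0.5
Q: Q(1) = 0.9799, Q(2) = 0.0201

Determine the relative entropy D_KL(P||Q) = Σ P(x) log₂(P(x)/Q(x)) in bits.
1.8330 bits

D_KL(P||Q) = Σ P(x) log₂(P(x)/Q(x))

Computing term by term:
  P(1)·log₂(P(1)/Q(1)) = 0.5·log₂(0.5/0.9799) = -0.48535
  P(2)·log₂(P(2)/Q(2)) = 0.5·log₂(0.5/0.0201) = 2.31833

D_KL(P||Q) = -0.48535 + 2.31833 = 1.83298 ≈ 1.8330 bits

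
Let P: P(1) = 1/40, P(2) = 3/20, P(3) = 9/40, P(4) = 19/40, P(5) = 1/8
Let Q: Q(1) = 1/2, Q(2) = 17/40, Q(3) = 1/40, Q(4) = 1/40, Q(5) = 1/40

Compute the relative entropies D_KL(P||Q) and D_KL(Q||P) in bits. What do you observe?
D_KL(P||Q) = 2.6878 bits, D_KL(Q||P) = 2.5560 bits. The two directions give different values (D_KL(P||Q) exceeds D_KL(Q||P) by 0.1318 bits): KL divergence is asymmetric.

D_KL(P||Q) = Σ P(x) log₂(P(x)/Q(x))

Computing term by term:
  P(1)·log₂(P(1)/Q(1)) = (1/40)·log₂((1/40)/(1/2)) = -0.10805
  P(2)·log₂(P(2)/Q(2)) = (3/20)·log₂((3/20)/(17/40)) = -0.22538
  P(3)·log₂(P(3)/Q(3)) = (9/40)·log₂((9/40)/(1/40)) = 0.71323
  P(4)·log₂(P(4)/Q(4)) = (19/40)·log₂((19/40)/(1/40)) = 2.01777
  P(5)·log₂(P(5)/Q(5)) = (1/8)·log₂((1/8)/(1/40)) = 0.29024

D_KL(P||Q) = -0.10805 - 0.22538 + 0.71323 + 2.01777 + 0.29024 = 2.68781 ≈ 2.6878 bits

D_KL(Q||P) = Σ Q(x) log₂(Q(x)/P(x))

Computing term by term:
  Q(1)·log₂(Q(1)/P(1)) = (1/2)·log₂((1/2)/(1/40)) = 2.16096
  Q(2)·log₂(Q(2)/P(2)) = (17/40)·log₂((17/40)/(3/20)) = 0.63856
  Q(3)·log₂(Q(3)/P(3)) = (1/40)·log₂((1/40)/(9/40)) = -0.07925
  Q(4)·log₂(Q(4)/P(4)) = (1/40)·log₂((1/40)/(19/40)) = -0.10620
  Q(5)·log₂(Q(5)/P(5)) = (1/40)·log₂((1/40)/(1/8)) = -0.05805

D_KL(Q||P) = 2.16096 + 0.63856 - 0.07925 - 0.10620 - 0.05805 = 2.55602 ≈ 2.5560 bits

These are NOT equal (difference: 0.1318 bits). KL divergence is asymmetric: D_KL(P||Q) ≠ D_KL(Q||P) in general.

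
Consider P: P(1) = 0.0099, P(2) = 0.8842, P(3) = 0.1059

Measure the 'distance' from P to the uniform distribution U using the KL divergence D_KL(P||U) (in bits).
1.0190 bits

U(i) = 1/3 for all i

D_KL(P||U) = Σ P(x) log₂(P(x) / (1/3))
           = Σ P(x) log₂(P(x)) + log₂(3)
           = log₂(3) - H(P)

H(P) = -Σ P(x) log₂(P(x)):
  -P(1)·log₂(P(1)) = -(0.0099)·log₂(0.0099) = 0.06592
  -P(2)·log₂(P(2)) = -(0.8842)·log₂(0.8842) = 0.15699
  -P(3)·log₂(P(3)) = -(0.1059)·log₂(0.1059) = 0.34303
H(P) = 0.06592 + 0.15699 + 0.34303 = 0.56594 bits

log₂(3) = 1.58496 bits

D_KL(P||U) = 1.58496 - 0.56594 = 1.01902 ≈ 1.0190 bits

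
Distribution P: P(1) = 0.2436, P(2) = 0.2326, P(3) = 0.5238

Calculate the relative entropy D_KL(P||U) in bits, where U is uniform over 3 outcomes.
0.1106 bits

U(i) = 1/3 for all i

D_KL(P||U) = Σ P(x) log₂(P(x) / (1/3))
           = Σ P(x) log₂(P(x)) + log₂(3)
           = log₂(3) - H(P)

H(P) = -Σ P(x) log₂(P(x)):
  -P(1)·log₂(P(1)) = -(0.2436)·log₂(0.2436) = 0.49631
  -P(2)·log₂(P(2)) = -(0.2326)·log₂(0.2326) = 0.48941
  -P(3)·log₂(P(3)) = -(0.5238)·log₂(0.5238) = 0.48866
H(P) = 0.49631 + 0.48941 + 0.48866 = 1.47438 bits

log₂(3) = 1.58496 bits

D_KL(P||U) = 1.58496 - 1.47438 = 0.11058 ≈ 0.1106 bits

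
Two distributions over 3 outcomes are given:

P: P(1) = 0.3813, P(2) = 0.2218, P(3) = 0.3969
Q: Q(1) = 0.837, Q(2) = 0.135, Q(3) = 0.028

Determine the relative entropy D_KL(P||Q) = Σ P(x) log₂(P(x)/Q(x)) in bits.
1.2446 bits

D_KL(P||Q) = Σ P(x) log₂(P(x)/Q(x))

Computing term by term:
  P(1)·log₂(P(1)/Q(1)) = 0.3813·log₂(0.3813/0.837) = -0.43251
  P(2)·log₂(P(2)/Q(2)) = 0.2218·log₂(0.2218/0.135) = 0.15888
  P(3)·log₂(P(3)/Q(3)) = 0.3969·log₂(0.3969/0.028) = 1.51825

D_KL(P||Q) = -0.43251 + 0.15888 + 1.51825 = 1.24462 ≈ 1.2446 bits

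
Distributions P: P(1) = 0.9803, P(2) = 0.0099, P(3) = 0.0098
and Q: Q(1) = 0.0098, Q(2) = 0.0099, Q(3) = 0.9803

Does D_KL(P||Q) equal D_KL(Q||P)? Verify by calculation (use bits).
D_KL(P||Q) = 6.4483 bits, D_KL(Q||P) = 6.4483 bits. Yes — for this pair D_KL(P||Q) = D_KL(Q||P).

D_KL(P||Q) = Σ P(x) log₂(P(x)/Q(x))

Computing term by term:
  P(1)·log₂(P(1)/Q(1)) = 0.9803·log₂(0.9803/0.0098) = 6.51341
  P(2)·log₂(P(2)/Q(2)) = 0.0099·log₂(0.0099/0.0099) = 0.00000
  P(3)·log₂(P(3)/Q(3)) = 0.0098·log₂(0.0098/0.9803) = -0.06511

D_KL(P||Q) = 6.51341 + 0.00000 - 0.06511 = 6.44830 ≈ 6.4483 bits

D_KL(Q||P) = Σ Q(x) log₂(Q(x)/P(x))

Computing term by term:
  Q(1)·log₂(Q(1)/P(1)) = 0.0098·log₂(0.0098/0.9803) = -0.06511
  Q(2)·log₂(Q(2)/P(2)) = 0.0099·log₂(0.0099/0.0099) = 0.00000
  Q(3)·log₂(Q(3)/P(3)) = 0.9803·log₂(0.9803/0.0098) = 6.51341

D_KL(Q||P) = -0.06511 + 0.00000 + 6.51341 = 6.44830 ≈ 6.4483 bits

These ARE equal here. Q is P with outcomes relabeled (Q(1) = P(3), Q(3) = P(1)) by a relabeling that is its own inverse, so the two sums contain exactly the same terms in a different order. This is a special case — KL divergence is not symmetric in general: D_KL(P||Q) ≠ D_KL(Q||P) for most P, Q.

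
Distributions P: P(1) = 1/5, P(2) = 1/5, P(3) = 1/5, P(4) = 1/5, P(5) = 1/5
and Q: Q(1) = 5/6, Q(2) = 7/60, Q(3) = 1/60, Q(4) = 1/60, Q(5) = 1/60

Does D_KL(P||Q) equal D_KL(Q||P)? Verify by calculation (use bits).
D_KL(P||Q) = 1.8947 bits, D_KL(Q||P) = 1.4458 bits. No — D_KL(P||Q) ≠ D_KL(Q||P) for this pair.

D_KL(P||Q) = Σ P(x) log₂(P(x)/Q(x))

Computing term by term:
  P(1)·log₂(P(1)/Q(1)) = (1/5)·log₂((1/5)/(5/6)) = -0.41178
  P(2)·log₂(P(2)/Q(2)) = (1/5)·log₂((1/5)/(7/60)) = 0.15552
  P(3)·log₂(P(3)/Q(3)) = (1/5)·log₂((1/5)/(1/60)) = 0.71699
  P(4)·log₂(P(4)/Q(4)) = (1/5)·log₂((1/5)/(1/60)) = 0.71699
  P(5)·log₂(P(5)/Q(5)) = (1/5)·log₂((1/5)/(1/60)) = 0.71699

D_KL(P||Q) = -0.41178 + 0.15552 + 0.71699 + 0.71699 + 0.71699 = 1.89471 ≈ 1.8947 bits

D_KL(Q||P) = Σ Q(x) log₂(Q(x)/P(x))

Computing term by term:
  Q(1)·log₂(Q(1)/P(1)) = (5/6)·log₂((5/6)/(1/5)) = 1.71574
  Q(2)·log₂(Q(2)/P(2)) = (7/60)·log₂((7/60)/(1/5)) = -0.09072
  Q(3)·log₂(Q(3)/P(3)) = (1/60)·log₂((1/60)/(1/5)) = -0.05975
  Q(4)·log₂(Q(4)/P(4)) = (1/60)·log₂((1/60)/(1/5)) = -0.05975
  Q(5)·log₂(Q(5)/P(5)) = (1/60)·log₂((1/60)/(1/5)) = -0.05975

D_KL(Q||P) = 1.71574 - 0.09072 - 0.05975 - 0.05975 - 0.05975 = 1.44577 ≈ 1.4458 bits

These are NOT equal (difference: 0.4489 bits). KL divergence is asymmetric: D_KL(P||Q) ≠ D_KL(Q||P) in general.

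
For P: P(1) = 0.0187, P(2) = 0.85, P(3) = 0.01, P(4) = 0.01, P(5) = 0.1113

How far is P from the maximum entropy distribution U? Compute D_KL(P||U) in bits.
1.5299 bits

U(i) = 1/5 for all i

D_KL(P||U) = Σ P(x) log₂(P(x) / (1/5))
           = Σ P(x) log₂(P(x)) + log₂(5)
           = log₂(5) - H(P)

H(P) = -Σ P(x) log₂(P(x)):
  -P(1)·log₂(P(1)) = -(0.0187)·log₂(0.0187) = 0.10735
  -P(2)·log₂(P(2)) = -(0.85)·log₂(0.85) = 0.19930
  -P(3)·log₂(P(3)) = -(0.01)·log₂(0.01) = 0.06644
  -P(4)·log₂(P(4)) = -(0.01)·log₂(0.01) = 0.06644
  -P(5)·log₂(P(5)) = -(0.1113)·log₂(0.1113) = 0.35254
H(P) = 0.10735 + 0.19930 + 0.06644 + 0.06644 + 0.35254 = 0.79207 bits

log₂(5) = 2.32193 bits

D_KL(P||U) = 2.32193 - 0.79207 = 1.52986 ≈ 1.5299 bits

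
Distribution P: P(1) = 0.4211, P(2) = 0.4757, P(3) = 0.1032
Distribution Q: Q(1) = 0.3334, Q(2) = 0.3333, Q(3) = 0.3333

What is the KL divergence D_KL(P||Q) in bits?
0.2115 bits

D_KL(P||Q) = Σ P(x) log₂(P(x)/Q(x))

Computing term by term:
  P(1)·log₂(P(1)/Q(1)) = 0.4211·log₂(0.4211/0.3334) = 0.14187
  P(2)·log₂(P(2)/Q(2)) = 0.4757·log₂(0.4757/0.3333) = 0.24414
  P(3)·log₂(P(3)/Q(3)) = 0.1032·log₂(0.1032/0.3333) = -0.17455

D_KL(P||Q) = 0.14187 + 0.24414 - 0.17455 = 0.21146 ≈ 0.2115 bits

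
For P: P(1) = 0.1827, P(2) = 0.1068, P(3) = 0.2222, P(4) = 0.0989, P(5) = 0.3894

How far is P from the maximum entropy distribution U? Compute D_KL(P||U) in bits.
0.1871 bits

U(i) = 1/5 for all i

D_KL(P||U) = Σ P(x) log₂(P(x) / (1/5))
           = Σ P(x) log₂(P(x)) + log₂(5)
           = log₂(5) - H(P)

H(P) = -Σ P(x) log₂(P(x)):
  -P(1)·log₂(P(1)) = -(0.1827)·log₂(0.1827) = 0.44806
  -P(2)·log₂(P(2)) = -(0.1068)·log₂(0.1068) = 0.34465
  -P(3)·log₂(P(3)) = -(0.2222)·log₂(0.2222) = 0.48219
  -P(4)·log₂(P(4)) = -(0.0989)·log₂(0.0989) = 0.33012
  -P(5)·log₂(P(5)) = -(0.3894)·log₂(0.3894) = 0.52985
H(P) = 0.44806 + 0.34465 + 0.48219 + 0.33012 + 0.52985 = 2.13487 bits

log₂(5) = 2.32193 bits

D_KL(P||U) = 2.32193 - 2.13487 = 0.18706 ≈ 0.1871 bits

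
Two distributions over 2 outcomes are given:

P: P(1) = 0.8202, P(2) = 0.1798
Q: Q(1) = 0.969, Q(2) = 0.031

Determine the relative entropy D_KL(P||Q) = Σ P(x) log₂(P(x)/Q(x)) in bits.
0.2587 bits

D_KL(P||Q) = Σ P(x) log₂(P(x)/Q(x))

Computing term by term:
  P(1)·log₂(P(1)/Q(1)) = 0.8202·log₂(0.8202/0.969) = -0.19728
  P(2)·log₂(P(2)/Q(2)) = 0.1798·log₂(0.1798/0.031) = 0.45598

D_KL(P||Q) = -0.19728 + 0.45598 = 0.25870 ≈ 0.2587 bits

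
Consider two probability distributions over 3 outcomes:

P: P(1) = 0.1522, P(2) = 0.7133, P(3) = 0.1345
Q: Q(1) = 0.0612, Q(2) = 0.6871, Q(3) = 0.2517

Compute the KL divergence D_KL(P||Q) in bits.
0.1170 bits

D_KL(P||Q) = Σ P(x) log₂(P(x)/Q(x))

Computing term by term:
  P(1)·log₂(P(1)/Q(1)) = 0.1522·log₂(0.1522/0.0612) = 0.20005
  P(2)·log₂(P(2)/Q(2)) = 0.7133·log₂(0.7133/0.6871) = 0.03851
  P(3)·log₂(P(3)/Q(3)) = 0.1345·log₂(0.1345/0.2517) = -0.12160

D_KL(P||Q) = 0.20005 + 0.03851 - 0.12160 = 0.11696 ≈ 0.1170 bits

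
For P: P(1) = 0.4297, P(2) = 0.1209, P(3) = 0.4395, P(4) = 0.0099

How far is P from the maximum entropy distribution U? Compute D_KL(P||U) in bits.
0.5207 bits

U(i) = 1/4 for all i

D_KL(P||U) = Σ P(x) log₂(P(x) / (1/4))
           = Σ P(x) log₂(P(x)) + log₂(4)
           = log₂(4) - H(P)

H(P) = -Σ P(x) log₂(P(x)):
  -P(1)·log₂(P(1)) = -(0.4297)·log₂(0.4297) = 0.52363
  -P(2)·log₂(P(2)) = -(0.1209)·log₂(0.1209) = 0.36852
  -P(3)·log₂(P(3)) = -(0.4395)·log₂(0.4395) = 0.52128
  -P(4)·log₂(P(4)) = -(0.0099)·log₂(0.0099) = 0.06592
H(P) = 0.52363 + 0.36852 + 0.52128 + 0.06592 = 1.47935 bits

log₂(4) = 2.00000 bits

D_KL(P||U) = 2.00000 - 1.47935 = 0.52065 ≈ 0.5207 bits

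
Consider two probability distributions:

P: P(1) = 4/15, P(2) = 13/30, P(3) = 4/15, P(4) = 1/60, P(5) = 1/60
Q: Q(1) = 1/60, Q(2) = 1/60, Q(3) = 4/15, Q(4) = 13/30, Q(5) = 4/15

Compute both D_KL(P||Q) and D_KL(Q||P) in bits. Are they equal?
D_KL(P||Q) = 2.9585 bits, D_KL(Q||P) = 2.9585 bits. Yes, in this case they are equal (although KL divergence is not symmetric in general).

D_KL(P||Q) = Σ P(x) log₂(P(x)/Q(x))

Computing term by term:
  P(1)·log₂(P(1)/Q(1)) = (4/15)·log₂((4/15)/(1/60)) = 1.06667
  P(2)·log₂(P(2)/Q(2)) = (13/30)·log₂((13/30)/(1/60)) = 2.03686
  P(3)·log₂(P(3)/Q(3)) = (4/15)·log₂((4/15)/(4/15)) = 0.00000
  P(4)·log₂(P(4)/Q(4)) = (1/60)·log₂((1/60)/(13/30)) = -0.07834
  P(5)·log₂(P(5)/Q(5)) = (1/60)·log₂((1/60)/(4/15)) = -0.06667

D_KL(P||Q) = 1.06667 + 2.03686 + 0.00000 - 0.07834 - 0.06667 = 2.95852 ≈ 2.9585 bits

D_KL(Q||P) = Σ Q(x) log₂(Q(x)/P(x))

Computing term by term:
  Q(1)·log₂(Q(1)/P(1)) = (1/60)·log₂((1/60)/(4/15)) = -0.06667
  Q(2)·log₂(Q(2)/P(2)) = (1/60)·log₂((1/60)/(13/30)) = -0.07834
  Q(3)·log₂(Q(3)/P(3)) = (4/15)·log₂((4/15)/(4/15)) = 0.00000
  Q(4)·log₂(Q(4)/P(4)) = (13/30)·log₂((13/30)/(1/60)) = 2.03686
  Q(5)·log₂(Q(5)/P(5)) = (4/15)·log₂((4/15)/(1/60)) = 1.06667

D_KL(Q||P) = -0.06667 - 0.07834 + 0.00000 + 2.03686 + 1.06667 = 2.95852 ≈ 2.9585 bits

These ARE equal here. Q is P with outcomes relabeled (Q(1) = P(5), Q(2) = P(4), Q(4) = P(2), Q(5) = P(1)) by a relabeling that is its own inverse, so the two sums contain exactly the same terms in a different order. This is a special case — KL divergence is not symmetric in general: D_KL(P||Q) ≠ D_KL(Q||P) for most P, Q.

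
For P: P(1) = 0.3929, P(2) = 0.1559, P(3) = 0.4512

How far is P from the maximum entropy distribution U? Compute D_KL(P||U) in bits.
0.1194 bits

U(i) = 1/3 for all i

D_KL(P||U) = Σ P(x) log₂(P(x) / (1/3))
           = Σ P(x) log₂(P(x)) + log₂(3)
           = log₂(3) - H(P)

H(P) = -Σ P(x) log₂(P(x)):
  -P(1)·log₂(P(1)) = -(0.3929)·log₂(0.3929) = 0.52954
  -P(2)·log₂(P(2)) = -(0.1559)·log₂(0.1559) = 0.41802
  -P(3)·log₂(P(3)) = -(0.4512)·log₂(0.4512) = 0.51805
H(P) = 0.52954 + 0.41802 + 0.51805 = 1.46561 bits

log₂(3) = 1.58496 bits

D_KL(P||U) = 1.58496 - 1.46561 = 0.11935 ≈ 0.1194 bits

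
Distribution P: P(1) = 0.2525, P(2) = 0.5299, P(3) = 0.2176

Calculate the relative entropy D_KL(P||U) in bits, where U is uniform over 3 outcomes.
0.1193 bits

U(i) = 1/3 for all i

D_KL(P||U) = Σ P(x) log₂(P(x) / (1/3))
           = Σ P(x) log₂(P(x)) + log₂(3)
           = log₂(3) - H(P)

H(P) = -Σ P(x) log₂(P(x)):
  -P(1)·log₂(P(1)) = -(0.2525)·log₂(0.2525) = 0.50138
  -P(2)·log₂(P(2)) = -(0.5299)·log₂(0.5299) = 0.48550
  -P(3)·log₂(P(3)) = -(0.2176)·log₂(0.2176) = 0.47877
H(P) = 0.50138 + 0.48550 + 0.47877 = 1.46565 bits

log₂(3) = 1.58496 bits

D_KL(P||U) = 1.58496 - 1.46565 = 0.11931 ≈ 0.1193 bits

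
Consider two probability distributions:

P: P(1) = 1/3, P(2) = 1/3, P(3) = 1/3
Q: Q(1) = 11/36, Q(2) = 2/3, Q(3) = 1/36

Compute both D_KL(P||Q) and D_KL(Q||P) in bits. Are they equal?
D_KL(P||Q) = 0.9035 bits, D_KL(Q||P) = 0.5287 bits. No, they are not equal.

D_KL(P||Q) = Σ P(x) log₂(P(x)/Q(x))

Computing term by term:
  P(1)·log₂(P(1)/Q(1)) = (1/3)·log₂((1/3)/(11/36)) = 0.04184
  P(2)·log₂(P(2)/Q(2)) = (1/3)·log₂((1/3)/(2/3)) = -0.33333
  P(3)·log₂(P(3)/Q(3)) = (1/3)·log₂((1/3)/(1/36)) = 1.19499

D_KL(P||Q) = 0.04184 - 0.33333 + 1.19499 = 0.90350 ≈ 0.9035 bits

D_KL(Q||P) = Σ Q(x) log₂(Q(x)/P(x))

Computing term by term:
  Q(1)·log₂(Q(1)/P(1)) = (11/36)·log₂((11/36)/(1/3)) = -0.03836
  Q(2)·log₂(Q(2)/P(2)) = (2/3)·log₂((2/3)/(1/3)) = 0.66667
  Q(3)·log₂(Q(3)/P(3)) = (1/36)·log₂((1/36)/(1/3)) = -0.09958

D_KL(Q||P) = -0.03836 + 0.66667 - 0.09958 = 0.52873 ≈ 0.5287 bits

These are NOT equal (difference: 0.3748 bits). KL divergence is asymmetric: D_KL(P||Q) ≠ D_KL(Q||P) in general.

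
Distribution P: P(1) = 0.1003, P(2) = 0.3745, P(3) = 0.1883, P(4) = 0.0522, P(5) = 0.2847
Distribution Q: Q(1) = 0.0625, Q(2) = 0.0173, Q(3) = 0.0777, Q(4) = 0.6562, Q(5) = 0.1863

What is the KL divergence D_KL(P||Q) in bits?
1.9538 bits

D_KL(P||Q) = Σ P(x) log₂(P(x)/Q(x))

Computing term by term:
  P(1)·log₂(P(1)/Q(1)) = 0.1003·log₂(0.1003/0.0625) = 0.06844
  P(2)·log₂(P(2)/Q(2)) = 0.3745·log₂(0.3745/0.0173) = 1.66133
  P(3)·log₂(P(3)/Q(3)) = 0.1883·log₂(0.1883/0.0777) = 0.24047
  P(4)·log₂(P(4)/Q(4)) = 0.0522·log₂(0.0522/0.6562) = -0.19064
  P(5)·log₂(P(5)/Q(5)) = 0.2847·log₂(0.2847/0.1863) = 0.17418

D_KL(P||Q) = 0.06844 + 1.66133 + 0.24047 - 0.19064 + 0.17418 = 1.95378 ≈ 1.9538 bits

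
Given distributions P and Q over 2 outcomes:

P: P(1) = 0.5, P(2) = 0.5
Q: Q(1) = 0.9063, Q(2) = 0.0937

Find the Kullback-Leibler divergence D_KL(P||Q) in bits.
0.7789 bits

D_KL(P||Q) = Σ P(x) log₂(P(x)/Q(x))

Computing term by term:
  P(1)·log₂(P(1)/Q(1)) = 0.5·log₂(0.5/0.9063) = -0.42903
  P(2)·log₂(P(2)/Q(2)) = 0.5·log₂(0.5/0.0937) = 1.20790

D_KL(P||Q) = -0.42903 + 1.20790 = 0.77887 ≈ 0.7789 bits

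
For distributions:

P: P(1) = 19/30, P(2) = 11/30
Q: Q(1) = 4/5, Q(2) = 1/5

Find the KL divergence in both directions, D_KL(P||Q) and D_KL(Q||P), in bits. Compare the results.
D_KL(P||Q) = 0.1072 bits, D_KL(Q||P) = 0.0947 bits. D_KL(P||Q) is larger than D_KL(Q||P) by 0.0125 bits; the two directions differ.

D_KL(P||Q) = Σ P(x) log₂(P(x)/Q(x))

Computing term by term:
  P(1)·log₂(P(1)/Q(1)) = (19/30)·log₂((19/30)/(4/5)) = -0.21346
  P(2)·log₂(P(2)/Q(2)) = (11/30)·log₂((11/30)/(1/5)) = 0.32064

D_KL(P||Q) = -0.21346 + 0.32064 = 0.10718 ≈ 0.1072 bits

D_KL(Q||P) = Σ Q(x) log₂(Q(x)/P(x))

Computing term by term:
  Q(1)·log₂(Q(1)/P(1)) = (4/5)·log₂((4/5)/(19/30)) = 0.26963
  Q(2)·log₂(Q(2)/P(2)) = (1/5)·log₂((1/5)/(11/30)) = -0.17489

D_KL(Q||P) = 0.26963 - 0.17489 = 0.09474 ≈ 0.0947 bits

These are NOT equal (difference: 0.0125 bits). KL divergence is asymmetric: D_KL(P||Q) ≠ D_KL(Q||P) in general.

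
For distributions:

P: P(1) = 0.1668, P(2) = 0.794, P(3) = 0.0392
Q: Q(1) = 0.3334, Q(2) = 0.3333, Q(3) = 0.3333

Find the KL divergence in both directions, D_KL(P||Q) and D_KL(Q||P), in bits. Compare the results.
D_KL(P||Q) = 0.7066 bits, D_KL(Q||P) = 0.9449 bits. D_KL(Q||P) is larger than D_KL(P||Q) by 0.2383 bits; the two directions differ.

D_KL(P||Q) = Σ P(x) log₂(P(x)/Q(x))

Computing term by term:
  P(1)·log₂(P(1)/Q(1)) = 0.1668·log₂(0.1668/0.3334) = -0.16666
  P(2)·log₂(P(2)/Q(2)) = 0.794·log₂(0.794/0.3333) = 0.99434
  P(3)·log₂(P(3)/Q(3)) = 0.0392·log₂(0.0392/0.3333) = -0.12105

D_KL(P||Q) = -0.16666 + 0.99434 - 0.12105 = 0.70663 ≈ 0.7066 bits

D_KL(Q||P) = Σ Q(x) log₂(Q(x)/P(x))

Computing term by term:
  Q(1)·log₂(Q(1)/P(1)) = 0.3334·log₂(0.3334/0.1668) = 0.33311
  Q(2)·log₂(Q(2)/P(2)) = 0.3333·log₂(0.3333/0.794) = -0.41740
  Q(3)·log₂(Q(3)/P(3)) = 0.3333·log₂(0.3333/0.0392) = 1.02920

D_KL(Q||P) = 0.33311 - 0.41740 + 1.02920 = 0.94491 ≈ 0.9449 bits

These are NOT equal (difference: 0.2383 bits). KL divergence is asymmetric: D_KL(P||Q) ≠ D_KL(Q||P) in general.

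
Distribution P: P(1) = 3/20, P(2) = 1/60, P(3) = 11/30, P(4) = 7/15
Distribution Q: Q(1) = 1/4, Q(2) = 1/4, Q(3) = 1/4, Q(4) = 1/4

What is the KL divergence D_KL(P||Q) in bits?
0.4472 bits

D_KL(P||Q) = Σ P(x) log₂(P(x)/Q(x))

Computing term by term:
  P(1)·log₂(P(1)/Q(1)) = (3/20)·log₂((3/20)/(1/4)) = -0.11054
  P(2)·log₂(P(2)/Q(2)) = (1/60)·log₂((1/60)/(1/4)) = -0.06511
  P(3)·log₂(P(3)/Q(3)) = (11/30)·log₂((11/30)/(1/4)) = 0.20260
  P(4)·log₂(P(4)/Q(4)) = (7/15)·log₂((7/15)/(1/4)) = 0.42022

D_KL(P||Q) = -0.11054 - 0.06511 + 0.20260 + 0.42022 = 0.44717 ≈ 0.4472 bits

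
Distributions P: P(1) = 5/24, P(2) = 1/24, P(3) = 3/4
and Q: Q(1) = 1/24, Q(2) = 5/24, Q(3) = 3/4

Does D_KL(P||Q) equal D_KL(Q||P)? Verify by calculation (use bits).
D_KL(P||Q) = 0.3870 bits, D_KL(Q||P) = 0.3870 bits. Yes — for this pair D_KL(P||Q) = D_KL(Q||P).

D_KL(P||Q) = Σ P(x) log₂(P(x)/Q(x))

Computing term by term:
  P(1)·log₂(P(1)/Q(1)) = (5/24)·log₂((5/24)/(1/24)) = 0.48374
  P(2)·log₂(P(2)/Q(2)) = (1/24)·log₂((1/24)/(5/24)) = -0.09675
  P(3)·log₂(P(3)/Q(3)) = (3/4)·log₂((3/4)/(3/4)) = 0.00000

D_KL(P||Q) = 0.48374 - 0.09675 + 0.00000 = 0.38699 ≈ 0.3870 bits

D_KL(Q||P) = Σ Q(x) log₂(Q(x)/P(x))

Computing term by term:
  Q(1)·log₂(Q(1)/P(1)) = (1/24)·log₂((1/24)/(5/24)) = -0.09675
  Q(2)·log₂(Q(2)/P(2)) = (5/24)·log₂((5/24)/(1/24)) = 0.48374
  Q(3)·log₂(Q(3)/P(3)) = (3/4)·log₂((3/4)/(3/4)) = 0.00000

D_KL(Q||P) = -0.09675 + 0.48374 + 0.00000 = 0.38699 ≈ 0.3870 bits

These ARE equal here. Q is P with outcomes relabeled (Q(1) = P(2), Q(2) = P(1)) by a relabeling that is its own inverse, so the two sums contain exactly the same terms in a different order. This is a special case — KL divergence is not symmetric in general: D_KL(P||Q) ≠ D_KL(Q||P) for most P, Q.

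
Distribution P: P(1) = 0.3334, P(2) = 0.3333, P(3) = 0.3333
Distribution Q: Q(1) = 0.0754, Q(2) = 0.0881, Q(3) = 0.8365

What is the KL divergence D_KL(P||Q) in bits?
0.9124 bits

D_KL(P||Q) = Σ P(x) log₂(P(x)/Q(x))

Computing term by term:
  P(1)·log₂(P(1)/Q(1)) = 0.3334·log₂(0.3334/0.0754) = 0.71502
  P(2)·log₂(P(2)/Q(2)) = 0.3333·log₂(0.3333/0.0881) = 0.63981
  P(3)·log₂(P(3)/Q(3)) = 0.3333·log₂(0.3333/0.8365) = -0.44247

D_KL(P||Q) = 0.71502 + 0.63981 - 0.44247 = 0.91236 ≈ 0.9124 bits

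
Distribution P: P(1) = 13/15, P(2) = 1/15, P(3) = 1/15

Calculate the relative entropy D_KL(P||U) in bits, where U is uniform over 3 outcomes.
0.8851 bits

U(i) = 1/3 for all i

D_KL(P||U) = Σ P(x) log₂(P(x) / (1/3))
           = Σ P(x) log₂(P(x)) + log₂(3)
           = log₂(3) - H(P)

H(P) = -Σ P(x) log₂(P(x)):
  -P(1)·log₂(P(1)) = -(13/15)·log₂(13/15) = 0.17892
  -P(2)·log₂(P(2)) = -(1/15)·log₂(1/15) = 0.26046
  -P(3)·log₂(P(3)) = -(1/15)·log₂(1/15) = 0.26046
H(P) = 0.17892 + 0.26046 + 0.26046 = 0.69984 bits

log₂(3) = 1.58496 bits

D_KL(P||U) = 1.58496 - 0.69984 = 0.88512 ≈ 0.8851 bits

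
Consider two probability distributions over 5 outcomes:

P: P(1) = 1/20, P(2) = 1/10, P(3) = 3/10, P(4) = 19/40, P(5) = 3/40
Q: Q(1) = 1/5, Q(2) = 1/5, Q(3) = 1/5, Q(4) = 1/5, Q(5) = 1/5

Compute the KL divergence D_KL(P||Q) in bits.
0.4621 bits

D_KL(P||Q) = Σ P(x) log₂(P(x)/Q(x))

Computing term by term:
  P(1)·log₂(P(1)/Q(1)) = (1/20)·log₂((1/20)/(1/5)) = -0.10000
  P(2)·log₂(P(2)/Q(2)) = (1/10)·log₂((1/10)/(1/5)) = -0.10000
  P(3)·log₂(P(3)/Q(3)) = (3/10)·log₂((3/10)/(1/5)) = 0.17549
  P(4)·log₂(P(4)/Q(4)) = (19/40)·log₂((19/40)/(1/5)) = 0.59277
  P(5)·log₂(P(5)/Q(5)) = (3/40)·log₂((3/40)/(1/5)) = -0.10613

D_KL(P||Q) = -0.10000 - 0.10000 + 0.17549 + 0.59277 - 0.10613 = 0.46213 ≈ 0.4621 bits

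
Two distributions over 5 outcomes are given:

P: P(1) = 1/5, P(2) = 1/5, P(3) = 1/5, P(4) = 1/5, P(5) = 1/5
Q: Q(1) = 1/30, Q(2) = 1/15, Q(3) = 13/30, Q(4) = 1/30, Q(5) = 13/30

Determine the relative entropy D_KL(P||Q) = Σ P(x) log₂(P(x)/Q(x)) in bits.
0.9048 bits

D_KL(P||Q) = Σ P(x) log₂(P(x)/Q(x))

Computing term by term:
  P(1)·log₂(P(1)/Q(1)) = (1/5)·log₂((1/5)/(1/30)) = 0.51699
  P(2)·log₂(P(2)/Q(2)) = (1/5)·log₂((1/5)/(1/15)) = 0.31699
  P(3)·log₂(P(3)/Q(3)) = (1/5)·log₂((1/5)/(13/30)) = -0.22310
  P(4)·log₂(P(4)/Q(4)) = (1/5)·log₂((1/5)/(1/30)) = 0.51699
  P(5)·log₂(P(5)/Q(5)) = (1/5)·log₂((1/5)/(13/30)) = -0.22310

D_KL(P||Q) = 0.51699 + 0.31699 - 0.22310 + 0.51699 - 0.22310 = 0.90477 ≈ 0.9048 bits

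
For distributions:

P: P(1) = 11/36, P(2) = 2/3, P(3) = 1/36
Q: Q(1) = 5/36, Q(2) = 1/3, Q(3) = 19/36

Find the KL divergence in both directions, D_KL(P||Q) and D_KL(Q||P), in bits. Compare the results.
D_KL(P||Q) = 0.8962 bits, D_KL(Q||P) = 1.7506 bits. D_KL(Q||P) is larger than D_KL(P||Q) by 0.8544 bits; the two directions differ.

D_KL(P||Q) = Σ P(x) log₂(P(x)/Q(x))

Computing term by term:
  P(1)·log₂(P(1)/Q(1)) = (11/36)·log₂((11/36)/(5/36)) = 0.34757
  P(2)·log₂(P(2)/Q(2)) = (2/3)·log₂((2/3)/(1/3)) = 0.66667
  P(3)·log₂(P(3)/Q(3)) = (1/36)·log₂((1/36)/(19/36)) = -0.11800

D_KL(P||Q) = 0.34757 + 0.66667 - 0.11800 = 0.89624 ≈ 0.8962 bits

D_KL(Q||P) = Σ Q(x) log₂(Q(x)/P(x))

Computing term by term:
  Q(1)·log₂(Q(1)/P(1)) = (5/36)·log₂((5/36)/(11/36)) = -0.15799
  Q(2)·log₂(Q(2)/P(2)) = (1/3)·log₂((1/3)/(2/3)) = -0.33333
  Q(3)·log₂(Q(3)/P(3)) = (19/36)·log₂((19/36)/(1/36)) = 2.24196

D_KL(Q||P) = -0.15799 - 0.33333 + 2.24196 = 1.75064 ≈ 1.7506 bits

These are NOT equal (difference: 0.8544 bits). KL divergence is asymmetric: D_KL(P||Q) ≠ D_KL(Q||P) in general.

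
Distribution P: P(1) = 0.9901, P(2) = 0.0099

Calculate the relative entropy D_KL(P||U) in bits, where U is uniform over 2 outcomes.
0.9199 bits

U(i) = 1/2 for all i

D_KL(P||U) = Σ P(x) log₂(P(x) / (1/2))
           = Σ P(x) log₂(P(x)) + log₂(2)
           = log₂(2) - H(P)

H(P) = -Σ P(x) log₂(P(x)):
  -P(1)·log₂(P(1)) = -(0.9901)·log₂(0.9901) = 0.01421
  -P(2)·log₂(P(2)) = -(0.0099)·log₂(0.0099) = 0.06592
H(P) = 0.01421 + 0.06592 = 0.08013 bits

log₂(2) = 1.00000 bits

D_KL(P||U) = 1.00000 - 0.08013 = 0.91987 ≈ 0.9199 bits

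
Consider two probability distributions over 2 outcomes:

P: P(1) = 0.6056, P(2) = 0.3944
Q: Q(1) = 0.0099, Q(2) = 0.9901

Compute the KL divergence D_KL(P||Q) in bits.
3.0704 bits

D_KL(P||Q) = Σ P(x) log₂(P(x)/Q(x))

Computing term by term:
  P(1)·log₂(P(1)/Q(1)) = 0.6056·log₂(0.6056/0.0099) = 3.59411
  P(2)·log₂(P(2)/Q(2)) = 0.3944·log₂(0.3944/0.9901) = -0.52373

D_KL(P||Q) = 3.59411 - 0.52373 = 3.07038 ≈ 3.0704 bits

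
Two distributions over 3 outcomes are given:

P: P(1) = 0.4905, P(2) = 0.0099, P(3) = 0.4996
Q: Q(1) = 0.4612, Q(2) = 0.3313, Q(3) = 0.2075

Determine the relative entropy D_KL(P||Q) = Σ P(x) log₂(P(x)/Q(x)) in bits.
0.6268 bits

D_KL(P||Q) = Σ P(x) log₂(P(x)/Q(x))

Computing term by term:
  P(1)·log₂(P(1)/Q(1)) = 0.4905·log₂(0.4905/0.4612) = 0.04359
  P(2)·log₂(P(2)/Q(2)) = 0.0099·log₂(0.0099/0.3313) = -0.05014
  P(3)·log₂(P(3)/Q(3)) = 0.4996·log₂(0.4996/0.2075) = 0.63332

D_KL(P||Q) = 0.04359 - 0.05014 + 0.63332 = 0.62677 ≈ 0.6268 bits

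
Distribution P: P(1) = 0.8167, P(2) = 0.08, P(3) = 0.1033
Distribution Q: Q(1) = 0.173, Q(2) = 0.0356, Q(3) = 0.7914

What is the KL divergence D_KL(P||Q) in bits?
1.6186 bits

D_KL(P||Q) = Σ P(x) log₂(P(x)/Q(x))

Computing term by term:
  P(1)·log₂(P(1)/Q(1)) = 0.8167·log₂(0.8167/0.173) = 1.82862
  P(2)·log₂(P(2)/Q(2)) = 0.08·log₂(0.08/0.0356) = 0.09345
  P(3)·log₂(P(3)/Q(3)) = 0.1033·log₂(0.1033/0.7914) = -0.30345

D_KL(P||Q) = 1.82862 + 0.09345 - 0.30345 = 1.61862 ≈ 1.6186 bits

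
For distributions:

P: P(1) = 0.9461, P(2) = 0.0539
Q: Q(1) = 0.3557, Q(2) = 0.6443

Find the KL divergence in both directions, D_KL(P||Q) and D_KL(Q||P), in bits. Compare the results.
D_KL(P||Q) = 1.1423 bits, D_KL(Q||P) = 1.8042 bits. D_KL(Q||P) is larger than D_KL(P||Q) by 0.6619 bits; the two directions differ.

D_KL(P||Q) = Σ P(x) log₂(P(x)/Q(x))

Computing term by term:
  P(1)·log₂(P(1)/Q(1)) = 0.9461·log₂(0.9461/0.3557) = 1.33526
  P(2)·log₂(P(2)/Q(2)) = 0.0539·log₂(0.0539/0.6443) = -0.19293

D_KL(P||Q) = 1.33526 - 0.19293 = 1.14233 ≈ 1.1423 bits

D_KL(Q||P) = Σ Q(x) log₂(Q(x)/P(x))

Computing term by term:
  Q(1)·log₂(Q(1)/P(1)) = 0.3557·log₂(0.3557/0.9461) = -0.50201
  Q(2)·log₂(Q(2)/P(2)) = 0.6443·log₂(0.6443/0.0539) = 2.30619

D_KL(Q||P) = -0.50201 + 2.30619 = 1.80418 ≈ 1.8042 bits

These are NOT equal (difference: 0.6619 bits). KL divergence is asymmetric: D_KL(P||Q) ≠ D_KL(Q||P) in general.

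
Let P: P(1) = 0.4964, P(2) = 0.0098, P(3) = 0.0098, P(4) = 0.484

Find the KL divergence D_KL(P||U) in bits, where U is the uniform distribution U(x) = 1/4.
0.8609 bits

U(i) = 1/4 for all i

D_KL(P||U) = Σ P(x) log₂(P(x) / (1/4))
           = Σ P(x) log₂(P(x)) + log₂(4)
           = log₂(4) - H(P)

H(P) = -Σ P(x) log₂(P(x)):
  -P(1)·log₂(P(1)) = -(0.4964)·log₂(0.4964) = 0.50157
  -P(2)·log₂(P(2)) = -(0.0098)·log₂(0.0098) = 0.06540
  -P(3)·log₂(P(3)) = -(0.0098)·log₂(0.0098) = 0.06540
  -P(4)·log₂(P(4)) = -(0.484)·log₂(0.484) = 0.50671
H(P) = 0.50157 + 0.06540 + 0.06540 + 0.50671 = 1.13908 bits

log₂(4) = 2.00000 bits

D_KL(P||U) = 2.00000 - 1.13908 = 0.86092 ≈ 0.8609 bits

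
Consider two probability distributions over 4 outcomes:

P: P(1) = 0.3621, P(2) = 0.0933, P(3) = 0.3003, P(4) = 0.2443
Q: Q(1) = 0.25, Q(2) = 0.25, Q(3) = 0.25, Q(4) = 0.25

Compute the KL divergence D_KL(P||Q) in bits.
0.1322 bits

D_KL(P||Q) = Σ P(x) log₂(P(x)/Q(x))

Computing term by term:
  P(1)·log₂(P(1)/Q(1)) = 0.3621·log₂(0.3621/0.25) = 0.19353
  P(2)·log₂(P(2)/Q(2)) = 0.0933·log₂(0.0933/0.25) = -0.13267
  P(3)·log₂(P(3)/Q(3)) = 0.3003·log₂(0.3003/0.25) = 0.07942
  P(4)·log₂(P(4)/Q(4)) = 0.2443·log₂(0.2443/0.25) = -0.00813

D_KL(P||Q) = 0.19353 - 0.13267 + 0.07942 - 0.00813 = 0.13215 ≈ 0.1322 bits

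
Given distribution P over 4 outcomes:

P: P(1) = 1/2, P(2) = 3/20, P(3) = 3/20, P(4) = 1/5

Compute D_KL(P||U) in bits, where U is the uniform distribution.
0.2145 bits

U(i) = 1/4 for all i

D_KL(P||U) = Σ P(x) log₂(P(x) / (1/4))
           = Σ P(x) log₂(P(x)) + log₂(4)
           = log₂(4) - H(P)

H(P) = -Σ P(x) log₂(P(x)):
  -P(1)·log₂(P(1)) = -(1/2)·log₂(1/2) = 0.50000
  -P(2)·log₂(P(2)) = -(3/20)·log₂(3/20) = 0.41054
  -P(3)·log₂(P(3)) = -(3/20)·log₂(3/20) = 0.41054
  -P(4)·log₂(P(4)) = -(1/5)·log₂(1/5) = 0.46439
H(P) = 0.50000 + 0.41054 + 0.41054 + 0.46439 = 1.78547 bits

log₂(4) = 2.00000 bits

D_KL(P||U) = 2.00000 - 1.78547 = 0.21453 ≈ 0.2145 bits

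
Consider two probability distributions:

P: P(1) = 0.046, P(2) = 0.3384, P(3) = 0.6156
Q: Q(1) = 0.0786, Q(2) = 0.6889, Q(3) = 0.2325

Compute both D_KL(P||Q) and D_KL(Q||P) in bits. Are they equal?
D_KL(P||Q) = 0.4822 bits, D_KL(Q||P) = 0.4407 bits. No, they are not equal.

D_KL(P||Q) = Σ P(x) log₂(P(x)/Q(x))

Computing term by term:
  P(1)·log₂(P(1)/Q(1)) = 0.046·log₂(0.046/0.0786) = -0.03555
  P(2)·log₂(P(2)/Q(2)) = 0.3384·log₂(0.3384/0.6889) = -0.34705
  P(3)·log₂(P(3)/Q(3)) = 0.6156·log₂(0.6156/0.2325) = 0.86477

D_KL(P||Q) = -0.03555 - 0.34705 + 0.86477 = 0.48217 ≈ 0.4822 bits

D_KL(Q||P) = Σ Q(x) log₂(Q(x)/P(x))

Computing term by term:
  Q(1)·log₂(Q(1)/P(1)) = 0.0786·log₂(0.0786/0.046) = 0.06075
  Q(2)·log₂(Q(2)/P(2)) = 0.6889·log₂(0.6889/0.3384) = 0.70651
  Q(3)·log₂(Q(3)/P(3)) = 0.2325·log₂(0.2325/0.6156) = -0.32661

D_KL(Q||P) = 0.06075 + 0.70651 - 0.32661 = 0.44065 ≈ 0.4407 bits

These are NOT equal (difference: 0.0415 bits). KL divergence is asymmetric: D_KL(P||Q) ≠ D_KL(Q||P) in general.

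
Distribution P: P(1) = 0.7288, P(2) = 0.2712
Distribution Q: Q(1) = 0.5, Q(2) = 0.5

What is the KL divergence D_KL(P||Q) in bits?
0.1568 bits

D_KL(P||Q) = Σ P(x) log₂(P(x)/Q(x))

Computing term by term:
  P(1)·log₂(P(1)/Q(1)) = 0.7288·log₂(0.7288/0.5) = 0.39617
  P(2)·log₂(P(2)/Q(2)) = 0.2712·log₂(0.2712/0.5) = -0.23935

D_KL(P||Q) = 0.39617 - 0.23935 = 0.15682 ≈ 0.1568 bits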